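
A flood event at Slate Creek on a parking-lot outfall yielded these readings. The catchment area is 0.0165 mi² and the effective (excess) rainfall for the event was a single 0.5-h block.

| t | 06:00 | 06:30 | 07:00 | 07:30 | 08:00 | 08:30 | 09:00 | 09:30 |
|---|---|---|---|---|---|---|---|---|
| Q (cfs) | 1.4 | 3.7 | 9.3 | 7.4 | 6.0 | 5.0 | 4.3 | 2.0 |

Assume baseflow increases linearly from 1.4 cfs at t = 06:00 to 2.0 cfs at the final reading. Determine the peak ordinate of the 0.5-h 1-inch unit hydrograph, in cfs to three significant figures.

Direct runoff: 0.00, 2.21, 7.73, 5.74, 4.26, 3.17, 2.39, 0.00 cfs; ΣQ_DR = 25.50 cfs, peak = 7.73 cfs.
Runoff depth d = ΣQ_DR·Δt / A = 25.50 × 1800 / (0.0165 mi²) = 1.197 in.
The 1-inch UH is the DRH scaled by (1 in)/d, so U_p = 7.73 × 1/1.197 = 6.45 cfs.

U_p ≈ 6.45 cfs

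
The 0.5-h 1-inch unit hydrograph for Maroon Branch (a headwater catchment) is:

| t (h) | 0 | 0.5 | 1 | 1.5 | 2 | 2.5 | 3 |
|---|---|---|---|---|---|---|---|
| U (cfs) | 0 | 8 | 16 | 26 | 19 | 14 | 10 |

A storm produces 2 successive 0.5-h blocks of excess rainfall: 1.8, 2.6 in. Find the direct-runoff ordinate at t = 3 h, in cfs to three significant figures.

By discrete convolution, Q_j = Σ (P_i / 1 in) · U_{j−i}.
At t = 3 h (j=6): Q = (1.8/1)·10 + (2.6/1)·14 = 54.4 cfs.

Q ≈ 54.4 cfs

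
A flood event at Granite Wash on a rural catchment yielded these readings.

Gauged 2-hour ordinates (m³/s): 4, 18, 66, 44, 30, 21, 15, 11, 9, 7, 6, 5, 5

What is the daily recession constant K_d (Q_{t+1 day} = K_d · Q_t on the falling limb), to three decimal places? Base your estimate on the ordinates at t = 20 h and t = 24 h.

Between t = 20 h and t = 24 h the flow falls from 6 to 5 m³/s over 2×2 h = 4 h.
Per-interval ratio K = (5/6)^(1/2) = 0.9129; K_d = K^(24/2) = 0.335.

K_d ≈ 0.335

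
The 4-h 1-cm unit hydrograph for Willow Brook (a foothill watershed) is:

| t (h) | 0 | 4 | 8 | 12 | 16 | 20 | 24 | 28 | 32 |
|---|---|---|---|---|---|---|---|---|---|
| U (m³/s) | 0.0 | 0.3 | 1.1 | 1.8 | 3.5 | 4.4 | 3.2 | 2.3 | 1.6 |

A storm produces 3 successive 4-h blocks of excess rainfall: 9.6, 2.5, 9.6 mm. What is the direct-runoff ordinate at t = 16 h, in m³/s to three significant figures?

By discrete convolution, Q_j = Σ (P_i / 10 mm) · U_{j−i}.
At t = 16 h (j=4): Q = (9.6/10)·3.5 + (2.5/10)·1.8 + (9.6/10)·1.1 = 4.87 m³/s.

Q ≈ 4.87 m³/s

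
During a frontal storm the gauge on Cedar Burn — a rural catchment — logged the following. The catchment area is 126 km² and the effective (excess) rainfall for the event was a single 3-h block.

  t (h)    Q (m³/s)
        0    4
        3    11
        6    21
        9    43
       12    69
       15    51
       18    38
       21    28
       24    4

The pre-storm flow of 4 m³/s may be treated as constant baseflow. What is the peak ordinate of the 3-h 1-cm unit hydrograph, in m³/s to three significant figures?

Direct runoff: 0.0, 7.0, 17.0, 39.0, 65.0, 47.0, 34.0, 24.0, 0.0 m³/s; ΣQ_DR = 233.0 m³/s, peak = 65.0 m³/s.
Runoff depth d = ΣQ_DR·Δt / A = 233.0 × 10800 / (126 km²) = 19.97 mm.
The 1-cm UH is the DRH scaled by (10 mm)/d, so U_p = 65.0 × 10/19.97 = 32.5 m³/s.

U_p ≈ 32.5 m³/s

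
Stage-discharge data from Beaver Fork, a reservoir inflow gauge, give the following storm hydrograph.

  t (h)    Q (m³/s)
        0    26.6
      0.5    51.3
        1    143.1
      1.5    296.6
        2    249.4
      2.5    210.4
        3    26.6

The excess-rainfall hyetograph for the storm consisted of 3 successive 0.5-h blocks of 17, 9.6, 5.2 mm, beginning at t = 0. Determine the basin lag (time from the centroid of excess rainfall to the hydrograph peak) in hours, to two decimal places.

Centroid of excess rainfall: t_c = Σ P_i·t̄_i / ΣP_i = 0.5645 h (block centres at 0.25, 0.75, 1.25 h).
Hydrograph peak occurs at t = 1.5 h, so basin lag t_L = 1.5 − 0.5645 = 0.94 h.

t_L ≈ 0.94 h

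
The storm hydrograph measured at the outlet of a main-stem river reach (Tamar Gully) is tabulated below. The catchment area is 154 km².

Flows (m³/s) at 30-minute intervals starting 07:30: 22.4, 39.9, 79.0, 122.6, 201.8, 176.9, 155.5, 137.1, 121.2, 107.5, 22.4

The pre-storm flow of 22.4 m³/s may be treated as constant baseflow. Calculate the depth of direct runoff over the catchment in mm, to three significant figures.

d ≈ 11.0 mm

Direct runoff: 0.0, 17.5, 56.6, 100.2, 179.4, 154.5, 133.1, 114.7, 98.8, 85.1, 0.0 m³/s; ΣQ_DR = 939.9 m³/s.
V = ΣQ_DR · Δt = 939.9 × 1800 s = 1.692 × 10^6 m³.
Over A = 154 km², depth = V / A = 11.0 mm.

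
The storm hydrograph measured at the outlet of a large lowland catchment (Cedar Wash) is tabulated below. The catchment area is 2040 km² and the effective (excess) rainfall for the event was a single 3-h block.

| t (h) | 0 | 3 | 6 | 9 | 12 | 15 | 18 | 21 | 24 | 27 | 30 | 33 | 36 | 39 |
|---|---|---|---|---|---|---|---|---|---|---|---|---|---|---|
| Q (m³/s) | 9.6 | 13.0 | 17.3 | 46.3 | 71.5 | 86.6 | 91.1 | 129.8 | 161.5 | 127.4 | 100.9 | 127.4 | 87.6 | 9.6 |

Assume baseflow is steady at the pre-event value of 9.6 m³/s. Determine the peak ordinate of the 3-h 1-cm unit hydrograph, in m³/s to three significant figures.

U_p ≈ 304 m³/s

Direct runoff: 0.0, 3.4, 7.7, 36.7, 61.9, 77.0, 81.5, 120.2, 151.9, 117.8, 91.3, 117.8, 78.0, 0.0 m³/s; ΣQ_DR = 945.2 m³/s, peak = 151.9 m³/s.
Runoff depth d = ΣQ_DR·Δt / A = 945.2 × 10800 / (2040 km²) = 5.004 mm.
The 1-cm UH is the DRH scaled by (10 mm)/d, so U_p = 151.9 × 10/5.004 = 304 m³/s.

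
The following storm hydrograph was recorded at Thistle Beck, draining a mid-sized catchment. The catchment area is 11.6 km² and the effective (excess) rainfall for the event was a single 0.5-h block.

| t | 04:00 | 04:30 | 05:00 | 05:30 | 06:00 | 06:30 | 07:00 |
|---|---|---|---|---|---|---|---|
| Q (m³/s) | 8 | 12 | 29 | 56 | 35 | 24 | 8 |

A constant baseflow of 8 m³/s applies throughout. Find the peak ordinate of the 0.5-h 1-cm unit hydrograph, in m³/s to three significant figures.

U_p ≈ 26.7 m³/s

Direct runoff: 0.0, 4.0, 21.0, 48.0, 27.0, 16.0, 0.0 m³/s; ΣQ_DR = 116.0 m³/s, peak = 48.0 m³/s.
Runoff depth d = ΣQ_DR·Δt / A = 116.0 × 1800 / (11.6 km²) = 18.00 mm.
The 1-cm UH is the DRH scaled by (10 mm)/d, so U_p = 48.0 × 10/18.00 = 26.7 m³/s.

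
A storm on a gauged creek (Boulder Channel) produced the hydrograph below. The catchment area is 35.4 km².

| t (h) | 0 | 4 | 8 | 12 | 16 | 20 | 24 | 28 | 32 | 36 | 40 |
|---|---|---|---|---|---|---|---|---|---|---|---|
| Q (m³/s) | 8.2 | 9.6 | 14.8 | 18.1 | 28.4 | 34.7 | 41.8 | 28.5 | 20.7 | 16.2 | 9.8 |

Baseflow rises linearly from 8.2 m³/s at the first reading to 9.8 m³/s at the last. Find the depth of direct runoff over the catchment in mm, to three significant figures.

Direct runoff: 0.00, 1.24, 6.28, 9.42, 19.56, 25.70, 32.64, 19.18, 11.22, 6.56, 0.00 m³/s; ΣQ_DR = 131.8 m³/s.
V = ΣQ_DR · Δt = 131.8 × 14400 s = 1.898 × 10^6 m³.
Over A = 35.4 km², depth = V / A = 53.6 mm.

d ≈ 53.6 mm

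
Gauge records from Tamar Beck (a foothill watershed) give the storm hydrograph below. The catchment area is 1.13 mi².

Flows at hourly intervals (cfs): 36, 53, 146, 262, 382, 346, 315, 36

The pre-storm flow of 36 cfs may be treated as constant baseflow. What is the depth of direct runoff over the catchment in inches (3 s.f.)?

d ≈ 1.77 in

Direct runoff: 0.0, 17.0, 110.0, 226.0, 346.0, 310.0, 279.0, 0.0 cfs; ΣQ_DR = 1288 cfs.
V = ΣQ_DR · Δt = 1288 × 3600 s = 4.637 × 10^6 ft³.
Over A = 1.13 mi², depth = V / A = 1.77 in.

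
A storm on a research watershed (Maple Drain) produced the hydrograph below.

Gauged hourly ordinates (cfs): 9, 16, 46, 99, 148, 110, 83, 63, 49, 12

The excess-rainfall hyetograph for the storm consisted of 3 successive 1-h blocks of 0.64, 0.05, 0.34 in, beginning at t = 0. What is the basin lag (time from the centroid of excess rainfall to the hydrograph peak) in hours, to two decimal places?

Centroid of excess rainfall: t_c = Σ P_i·t̄_i / ΣP_i = 1.2087 h (block centres at 0.5, 1.5, 2.5 h).
Hydrograph peak occurs at t = 4 h, so basin lag t_L = 4 − 1.2087 = 2.79 h.

t_L ≈ 2.79 h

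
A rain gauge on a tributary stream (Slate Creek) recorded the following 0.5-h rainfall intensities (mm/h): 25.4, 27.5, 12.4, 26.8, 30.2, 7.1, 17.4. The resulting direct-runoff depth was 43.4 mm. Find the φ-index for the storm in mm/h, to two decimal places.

φ ≈ 8.82 mm/h

Only the 6 blocks with intensity above φ contribute runoff: 25.4, 27.5, 12.4, 26.8, 30.2, 17.4 mm/h.
Σ(I−φ)·Δt = d  ⇒  (25.4+27.5+12.4+26.8+30.2+17.4 − 6φ)·0.5 = 43.4
φ = (139.7 − 43.4/0.5) / 6 = 8.82 mm/h.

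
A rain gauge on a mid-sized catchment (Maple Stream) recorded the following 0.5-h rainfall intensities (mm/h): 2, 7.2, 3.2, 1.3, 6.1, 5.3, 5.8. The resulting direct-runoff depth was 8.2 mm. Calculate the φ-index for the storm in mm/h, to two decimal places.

φ ≈ 2.24 mm/h

Only the 5 blocks with intensity above φ contribute runoff: 7.2, 3.2, 6.1, 5.3, 5.8 mm/h.
Σ(I−φ)·Δt = d  ⇒  (7.2+3.2+6.1+5.3+5.8 − 5φ)·0.5 = 8.2
φ = (27.60 − 8.2/0.5) / 5 = 2.24 mm/h.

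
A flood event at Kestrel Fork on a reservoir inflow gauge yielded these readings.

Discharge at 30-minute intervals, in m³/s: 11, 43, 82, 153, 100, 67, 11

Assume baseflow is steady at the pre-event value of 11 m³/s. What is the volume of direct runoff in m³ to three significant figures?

V ≈ 7.02 × 10^5 m³

Direct-runoff ordinates (Q − Q_b): 0.0, 32.0, 71.0, 142.0, 89.0, 56.0, 0.0 m³/s.
ΣQ_DR = 390.0 m³/s.
With Δt = 0.5 h = 1800 s, V = ΣQ_DR · Δt = 390.0 × 1800 = 7.02 × 10^5 m³.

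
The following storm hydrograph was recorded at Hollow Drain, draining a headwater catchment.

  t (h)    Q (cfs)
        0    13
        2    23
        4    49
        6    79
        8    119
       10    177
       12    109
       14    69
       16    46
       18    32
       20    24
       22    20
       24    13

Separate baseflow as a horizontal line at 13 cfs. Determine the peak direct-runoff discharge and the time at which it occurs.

Q_p = 164.0 cfs at t = 10 h

Subtracting baseflow gives direct-runoff ordinates: 0.0, 10.0, 36.0, 66.0, 106.0, 164.0, 96.0, 56.0, 33.0, 19.0, 11.0, 7.0, 0.0 cfs.
The maximum is 164.0 cfs, occurring at the reading for t = 10 h.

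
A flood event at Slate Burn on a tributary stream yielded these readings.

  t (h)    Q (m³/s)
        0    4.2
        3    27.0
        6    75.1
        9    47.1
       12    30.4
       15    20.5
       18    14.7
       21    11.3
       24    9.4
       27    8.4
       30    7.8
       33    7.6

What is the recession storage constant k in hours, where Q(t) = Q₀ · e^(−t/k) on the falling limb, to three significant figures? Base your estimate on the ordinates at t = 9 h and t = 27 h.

k ≈ 10.4 h

On the falling limb, Q drops from 47.1 to 8.4 m³/s between t = 9 h and t = 27 h (Δt = 18 h).
k = −Δt / ln(Q₂/Q₁) = −18 / ln(8.4/47.1) = 10.4 h.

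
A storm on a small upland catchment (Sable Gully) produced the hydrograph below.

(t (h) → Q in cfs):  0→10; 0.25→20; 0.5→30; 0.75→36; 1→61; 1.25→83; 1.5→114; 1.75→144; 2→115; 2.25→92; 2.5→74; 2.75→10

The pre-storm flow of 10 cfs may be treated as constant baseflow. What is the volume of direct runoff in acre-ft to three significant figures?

Direct-runoff ordinates (Q − Q_b): 0.0, 10.0, 20.0, 26.0, 51.0, 73.0, 104.0, 134.0, 105.0, 82.0, 64.0, 0.0 cfs.
ΣQ_DR = 669.0 cfs.
With Δt = 0.25 h = 900 s, V = ΣQ_DR · Δt = 669.0 × 900 = 6.02 × 10^5 ft³ = 13.8 acre-ft.

V ≈ 13.8 acre-ft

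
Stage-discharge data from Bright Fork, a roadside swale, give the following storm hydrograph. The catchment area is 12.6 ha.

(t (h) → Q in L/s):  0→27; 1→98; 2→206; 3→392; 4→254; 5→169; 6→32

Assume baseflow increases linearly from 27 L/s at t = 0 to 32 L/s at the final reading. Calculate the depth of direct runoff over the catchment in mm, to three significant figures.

Direct runoff: 0.00, 70.17, 177.33, 362.50, 223.67, 137.83, 0.00 L/s; ΣQ_DR = 971.5 L/s.
V = ΣQ_DR · Δt = 971.5 × 3600 s = 3.497 × 10^6 L.
Over A = 12.6 ha, depth = V / A = 27.8 mm.

d ≈ 27.8 mm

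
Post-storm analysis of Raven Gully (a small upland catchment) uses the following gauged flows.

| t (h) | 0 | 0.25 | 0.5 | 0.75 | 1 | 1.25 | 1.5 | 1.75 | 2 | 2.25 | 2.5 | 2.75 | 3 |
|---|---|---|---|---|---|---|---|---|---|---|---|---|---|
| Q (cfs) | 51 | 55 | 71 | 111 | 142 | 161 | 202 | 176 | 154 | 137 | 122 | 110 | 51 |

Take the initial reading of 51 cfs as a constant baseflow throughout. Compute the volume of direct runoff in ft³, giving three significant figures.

Direct-runoff ordinates (Q − Q_b): 0.0, 4.0, 20.0, 60.0, 91.0, 110.0, 151.0, 125.0, 103.0, 86.0, 71.0, 59.0, 0.0 cfs.
ΣQ_DR = 880.0 cfs.
With Δt = 0.25 h = 900 s, V = ΣQ_DR · Δt = 880.0 × 900 = 7.92 × 10^5 ft³.

V ≈ 7.92 × 10^5 ft³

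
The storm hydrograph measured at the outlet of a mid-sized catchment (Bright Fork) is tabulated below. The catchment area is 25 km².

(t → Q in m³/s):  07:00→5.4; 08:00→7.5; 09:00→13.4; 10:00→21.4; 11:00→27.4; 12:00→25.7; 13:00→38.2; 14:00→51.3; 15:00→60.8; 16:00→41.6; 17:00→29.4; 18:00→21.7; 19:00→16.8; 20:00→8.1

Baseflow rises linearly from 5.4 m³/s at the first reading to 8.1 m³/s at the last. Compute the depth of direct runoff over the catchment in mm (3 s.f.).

Direct runoff: 0.00, 1.89, 7.58, 15.38, 21.17, 19.26, 31.55, 44.45, 53.74, 34.33, 21.92, 14.02, 8.91, 0.00 m³/s; ΣQ_DR = 274.2 m³/s.
V = ΣQ_DR · Δt = 274.2 × 3600 s = 9.871 × 10^5 m³.
Over A = 25 km², depth = V / A = 39.5 mm.

d ≈ 39.5 mm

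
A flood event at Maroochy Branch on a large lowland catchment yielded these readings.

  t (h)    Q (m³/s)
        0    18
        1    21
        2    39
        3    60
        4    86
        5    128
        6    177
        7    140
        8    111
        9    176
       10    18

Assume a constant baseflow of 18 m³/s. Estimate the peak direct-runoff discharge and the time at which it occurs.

Subtracting baseflow gives direct-runoff ordinates: 0.0, 3.0, 21.0, 42.0, 68.0, 110.0, 159.0, 122.0, 93.0, 158.0, 0.0 m³/s.
The maximum is 159.0 m³/s, occurring at the reading for t = 6 h.

Q_p = 159.0 m³/s at t = 6 h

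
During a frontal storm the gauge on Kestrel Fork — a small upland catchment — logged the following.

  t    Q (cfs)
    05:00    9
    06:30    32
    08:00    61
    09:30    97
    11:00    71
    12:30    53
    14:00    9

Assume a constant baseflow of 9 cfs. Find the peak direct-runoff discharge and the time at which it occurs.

Subtracting baseflow gives direct-runoff ordinates: 0.0, 23.0, 52.0, 88.0, 62.0, 44.0, 0.0 cfs.
The maximum is 88.0 cfs, occurring at the reading for t = 09:30.

Q_p = 88.0 cfs at t = 09:30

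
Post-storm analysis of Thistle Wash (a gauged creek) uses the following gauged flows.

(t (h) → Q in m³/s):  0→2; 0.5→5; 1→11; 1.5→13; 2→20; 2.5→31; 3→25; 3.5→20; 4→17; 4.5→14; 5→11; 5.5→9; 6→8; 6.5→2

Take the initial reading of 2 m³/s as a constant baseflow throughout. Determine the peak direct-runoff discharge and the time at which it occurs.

Subtracting baseflow gives direct-runoff ordinates: 0.0, 3.0, 9.0, 11.0, 18.0, 29.0, 23.0, 18.0, 15.0, 12.0, 9.0, 7.0, 6.0, 0.0 m³/s.
The maximum is 29.0 m³/s, occurring at the reading for t = 2.5 h.

Q_p = 29.0 m³/s at t = 2.5 h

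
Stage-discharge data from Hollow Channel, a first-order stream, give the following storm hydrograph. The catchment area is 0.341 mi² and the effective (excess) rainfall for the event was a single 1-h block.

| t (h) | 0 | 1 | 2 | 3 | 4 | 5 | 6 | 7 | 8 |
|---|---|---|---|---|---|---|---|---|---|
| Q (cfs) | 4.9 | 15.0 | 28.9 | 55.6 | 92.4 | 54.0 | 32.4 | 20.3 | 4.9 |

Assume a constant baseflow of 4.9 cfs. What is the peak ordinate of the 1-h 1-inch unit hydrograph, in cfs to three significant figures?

Direct runoff: 0.0, 10.1, 24.0, 50.7, 87.5, 49.1, 27.5, 15.4, 0.0 cfs; ΣQ_DR = 264.3 cfs, peak = 87.5 cfs.
Runoff depth d = ΣQ_DR·Δt / A = 264.3 × 3600 / (0.341 mi²) = 1.201 in.
The 1-inch UH is the DRH scaled by (1 in)/d, so U_p = 87.5 × 1/1.201 = 72.9 cfs.

U_p ≈ 72.9 cfs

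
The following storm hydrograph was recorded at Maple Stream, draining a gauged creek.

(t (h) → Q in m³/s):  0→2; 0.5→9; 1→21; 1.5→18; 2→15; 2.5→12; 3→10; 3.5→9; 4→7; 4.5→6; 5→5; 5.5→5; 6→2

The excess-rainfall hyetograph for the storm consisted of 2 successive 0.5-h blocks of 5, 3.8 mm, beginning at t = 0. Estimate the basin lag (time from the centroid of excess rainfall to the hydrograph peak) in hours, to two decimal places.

Centroid of excess rainfall: t_c = Σ P_i·t̄_i / ΣP_i = 0.4659 h (block centres at 0.25, 0.75 h).
Hydrograph peak occurs at t = 1 h, so basin lag t_L = 1 − 0.4659 = 0.53 h.

t_L ≈ 0.53 h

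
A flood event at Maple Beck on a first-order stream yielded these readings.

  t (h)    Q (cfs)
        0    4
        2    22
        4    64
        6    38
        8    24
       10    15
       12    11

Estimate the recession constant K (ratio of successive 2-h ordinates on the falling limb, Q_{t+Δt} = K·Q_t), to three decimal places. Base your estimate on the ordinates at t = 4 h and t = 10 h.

Using the recession-limb readings at t = 4 h and t = 10 h: Q falls from 64 to 15 cfs over 3 intervals.
K = (Q₂/Q₁)^(1/3) = (15/64)^(1/3) = 0.617.

K ≈ 0.617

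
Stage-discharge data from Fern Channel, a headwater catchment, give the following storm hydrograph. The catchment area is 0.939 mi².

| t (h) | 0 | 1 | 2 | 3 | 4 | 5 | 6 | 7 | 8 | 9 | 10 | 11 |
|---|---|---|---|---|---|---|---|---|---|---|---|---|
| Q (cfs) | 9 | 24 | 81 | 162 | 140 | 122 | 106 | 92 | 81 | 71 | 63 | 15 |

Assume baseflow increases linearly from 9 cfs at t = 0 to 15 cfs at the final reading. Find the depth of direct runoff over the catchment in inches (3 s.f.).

d ≈ 1.36 in

Direct runoff: 0.00, 14.45, 70.91, 151.36, 128.82, 110.27, 93.73, 79.18, 67.64, 57.09, 48.55, 0.00 cfs; ΣQ_DR = 822.0 cfs.
V = ΣQ_DR · Δt = 822.0 × 3600 s = 2.959 × 10^6 ft³.
Over A = 0.939 mi², depth = V / A = 1.36 in.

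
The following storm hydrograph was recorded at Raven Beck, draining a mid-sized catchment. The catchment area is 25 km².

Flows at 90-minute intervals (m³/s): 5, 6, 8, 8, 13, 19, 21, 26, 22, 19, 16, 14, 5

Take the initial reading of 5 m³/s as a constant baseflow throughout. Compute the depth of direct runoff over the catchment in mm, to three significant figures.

Direct runoff: 0.0, 1.0, 3.0, 3.0, 8.0, 14.0, 16.0, 21.0, 17.0, 14.0, 11.0, 9.0, 0.0 m³/s; ΣQ_DR = 117.0 m³/s.
V = ΣQ_DR · Δt = 117.0 × 5400 s = 6.318 × 10^5 m³.
Over A = 25 km², depth = V / A = 25.3 mm.

d ≈ 25.3 mm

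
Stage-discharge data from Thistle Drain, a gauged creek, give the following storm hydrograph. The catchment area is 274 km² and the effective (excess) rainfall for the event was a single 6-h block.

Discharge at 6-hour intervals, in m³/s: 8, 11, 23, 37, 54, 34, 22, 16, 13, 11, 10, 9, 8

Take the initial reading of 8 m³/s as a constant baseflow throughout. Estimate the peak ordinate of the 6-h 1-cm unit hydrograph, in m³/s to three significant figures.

U_p ≈ 38.4 m³/s

Direct runoff: 0.0, 3.0, 15.0, 29.0, 46.0, 26.0, 14.0, 8.0, 5.0, 3.0, 2.0, 1.0, 0.0 m³/s; ΣQ_DR = 152.0 m³/s, peak = 46.0 m³/s.
Runoff depth d = ΣQ_DR·Δt / A = 152.0 × 21600 / (274 km²) = 11.98 mm.
The 1-cm UH is the DRH scaled by (10 mm)/d, so U_p = 46.0 × 10/11.98 = 38.4 m³/s.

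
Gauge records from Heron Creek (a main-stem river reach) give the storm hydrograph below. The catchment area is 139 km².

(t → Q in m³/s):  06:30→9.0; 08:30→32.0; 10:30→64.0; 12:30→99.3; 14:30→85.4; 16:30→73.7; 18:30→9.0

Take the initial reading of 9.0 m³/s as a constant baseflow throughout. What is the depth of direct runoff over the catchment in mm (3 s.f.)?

Direct runoff: 0.0, 23.0, 55.0, 90.3, 76.4, 64.7, 0.0 m³/s; ΣQ_DR = 309.4 m³/s.
V = ΣQ_DR · Δt = 309.4 × 7200 s = 2.228 × 10^6 m³.
Over A = 139 km², depth = V / A = 16.0 mm.

d ≈ 16.0 mm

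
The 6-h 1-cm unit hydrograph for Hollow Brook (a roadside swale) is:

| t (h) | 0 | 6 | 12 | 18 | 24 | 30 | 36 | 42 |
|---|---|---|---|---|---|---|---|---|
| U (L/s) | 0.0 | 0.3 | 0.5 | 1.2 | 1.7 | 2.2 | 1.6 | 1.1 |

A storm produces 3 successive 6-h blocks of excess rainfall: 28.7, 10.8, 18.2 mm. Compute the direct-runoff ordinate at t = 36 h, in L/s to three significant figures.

Q ≈ 10.1 L/s

By discrete convolution, Q_j = Σ (P_i / 10 mm) · U_{j−i}.
At t = 36 h (j=6): Q = (28.7/10)·1.6 + (10.8/10)·2.2 + (18.2/10)·1.7 = 10.1 L/s.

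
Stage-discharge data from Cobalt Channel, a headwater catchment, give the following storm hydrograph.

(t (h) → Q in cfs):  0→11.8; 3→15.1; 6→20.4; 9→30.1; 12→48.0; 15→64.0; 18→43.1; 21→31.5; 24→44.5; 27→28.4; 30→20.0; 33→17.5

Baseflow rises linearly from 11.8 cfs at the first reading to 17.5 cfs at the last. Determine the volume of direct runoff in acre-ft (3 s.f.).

Direct-runoff ordinates (Q − Q_b): 0.00, 2.78, 7.56, 16.75, 34.13, 49.61, 28.19, 16.07, 28.55, 11.94, 3.02, 0.00 cfs.
ΣQ_DR = 198.6 cfs.
With Δt = 3 h = 10800 s, V = ΣQ_DR · Δt = 198.6 × 10800 = 2.14 × 10^6 ft³ = 49.2 acre-ft.

V ≈ 49.2 acre-ft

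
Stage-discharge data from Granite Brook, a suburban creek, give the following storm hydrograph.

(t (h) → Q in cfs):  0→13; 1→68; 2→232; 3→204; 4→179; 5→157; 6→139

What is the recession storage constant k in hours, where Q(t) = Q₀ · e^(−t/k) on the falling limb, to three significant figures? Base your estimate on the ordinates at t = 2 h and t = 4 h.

On the falling limb, Q drops from 232 to 179 cfs between t = 2 h and t = 4 h (Δt = 2 h).
k = −Δt / ln(Q₂/Q₁) = −2 / ln(179/232) = 7.71 h.

k ≈ 7.71 h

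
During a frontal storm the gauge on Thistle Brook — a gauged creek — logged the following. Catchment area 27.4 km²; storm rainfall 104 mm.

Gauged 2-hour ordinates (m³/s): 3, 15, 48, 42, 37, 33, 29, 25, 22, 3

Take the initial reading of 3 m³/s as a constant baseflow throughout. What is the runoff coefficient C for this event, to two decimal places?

C ≈ 0.57

ΣQ_DR = 227.0 m³/s; V = ΣQ_DR·Δt = 1.634 × 10^6 m³.
Runoff depth d = V / A = 59.65 mm.
C = d / P = 59.65 / 104 = 0.57.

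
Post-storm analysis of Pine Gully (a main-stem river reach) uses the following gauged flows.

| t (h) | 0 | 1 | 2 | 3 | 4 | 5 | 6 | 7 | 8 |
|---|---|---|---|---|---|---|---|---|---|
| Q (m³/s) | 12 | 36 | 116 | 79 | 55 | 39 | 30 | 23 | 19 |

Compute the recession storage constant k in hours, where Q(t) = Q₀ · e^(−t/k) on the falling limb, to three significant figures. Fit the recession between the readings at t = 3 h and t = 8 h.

k ≈ 3.51 h

On the falling limb, Q drops from 79 to 19 m³/s between t = 3 h and t = 8 h (Δt = 5 h).
k = −Δt / ln(Q₂/Q₁) = −5 / ln(19/79) = 3.51 h.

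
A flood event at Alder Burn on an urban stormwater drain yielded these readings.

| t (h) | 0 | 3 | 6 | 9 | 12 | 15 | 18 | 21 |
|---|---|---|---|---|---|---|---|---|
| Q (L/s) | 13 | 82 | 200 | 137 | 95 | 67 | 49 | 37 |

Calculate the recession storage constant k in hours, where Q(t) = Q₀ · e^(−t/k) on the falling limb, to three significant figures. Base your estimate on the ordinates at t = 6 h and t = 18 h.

k ≈ 8.53 h

On the falling limb, Q drops from 200 to 49 L/s between t = 6 h and t = 18 h (Δt = 12 h).
k = −Δt / ln(Q₂/Q₁) = −12 / ln(49/200) = 8.53 h.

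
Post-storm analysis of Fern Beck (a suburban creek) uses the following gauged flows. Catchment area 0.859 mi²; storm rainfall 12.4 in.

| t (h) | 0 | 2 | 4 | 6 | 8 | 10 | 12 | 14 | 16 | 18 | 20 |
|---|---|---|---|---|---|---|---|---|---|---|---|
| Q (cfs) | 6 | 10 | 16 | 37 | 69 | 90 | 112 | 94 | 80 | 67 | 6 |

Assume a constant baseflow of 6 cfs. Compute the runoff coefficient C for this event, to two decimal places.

C ≈ 0.15

ΣQ_DR = 521.0 cfs; V = ΣQ_DR·Δt = 3.751 × 10^6 ft³.
Runoff depth d = V / A = 1.880 in.
C = d / P = 1.880 / 12.4 = 0.15.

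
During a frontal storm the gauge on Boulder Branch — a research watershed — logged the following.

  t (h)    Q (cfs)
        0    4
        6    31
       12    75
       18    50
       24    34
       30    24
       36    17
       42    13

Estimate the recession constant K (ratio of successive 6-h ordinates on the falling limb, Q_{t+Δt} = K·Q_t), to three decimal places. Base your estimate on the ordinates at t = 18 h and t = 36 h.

Using the recession-limb readings at t = 18 h and t = 36 h: Q falls from 50 to 17 cfs over 3 intervals.
K = (Q₂/Q₁)^(1/3) = (17/50)^(1/3) = 0.698.

K ≈ 0.698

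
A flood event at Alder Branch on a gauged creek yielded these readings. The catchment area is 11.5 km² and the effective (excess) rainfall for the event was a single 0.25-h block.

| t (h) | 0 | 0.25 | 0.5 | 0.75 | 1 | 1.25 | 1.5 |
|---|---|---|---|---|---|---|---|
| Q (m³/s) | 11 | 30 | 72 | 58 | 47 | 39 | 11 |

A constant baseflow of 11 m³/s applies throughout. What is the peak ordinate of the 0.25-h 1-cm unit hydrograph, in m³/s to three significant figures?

U_p ≈ 40.8 m³/s

Direct runoff: 0.0, 19.0, 61.0, 47.0, 36.0, 28.0, 0.0 m³/s; ΣQ_DR = 191.0 m³/s, peak = 61.0 m³/s.
Runoff depth d = ΣQ_DR·Δt / A = 191.0 × 900 / (11.5 km²) = 14.95 mm.
The 1-cm UH is the DRH scaled by (10 mm)/d, so U_p = 61.0 × 10/14.95 = 40.8 m³/s.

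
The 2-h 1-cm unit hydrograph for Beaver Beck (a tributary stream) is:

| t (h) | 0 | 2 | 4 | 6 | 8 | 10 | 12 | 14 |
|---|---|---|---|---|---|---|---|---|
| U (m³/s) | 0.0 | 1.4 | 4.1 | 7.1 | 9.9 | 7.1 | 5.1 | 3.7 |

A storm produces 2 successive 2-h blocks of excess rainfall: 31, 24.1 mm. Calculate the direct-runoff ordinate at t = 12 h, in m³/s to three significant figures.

Q ≈ 32.9 m³/s

By discrete convolution, Q_j = Σ (P_i / 10 mm) · U_{j−i}.
At t = 12 h (j=6): Q = (31/10)·5.1 + (24.1/10)·7.1 = 32.9 m³/s.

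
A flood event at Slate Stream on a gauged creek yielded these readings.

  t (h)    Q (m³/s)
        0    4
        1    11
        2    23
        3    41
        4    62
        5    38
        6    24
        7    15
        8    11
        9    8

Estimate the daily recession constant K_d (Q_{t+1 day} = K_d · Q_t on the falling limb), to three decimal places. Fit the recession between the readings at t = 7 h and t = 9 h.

Between t = 7 h and t = 9 h the flow falls from 15 to 8 m³/s over 2×1 h = 2 h.
Per-interval ratio K = (8/15)^(1/2) = 0.7303; K_d = K^(24/1) = 0.001.

K_d ≈ 0.001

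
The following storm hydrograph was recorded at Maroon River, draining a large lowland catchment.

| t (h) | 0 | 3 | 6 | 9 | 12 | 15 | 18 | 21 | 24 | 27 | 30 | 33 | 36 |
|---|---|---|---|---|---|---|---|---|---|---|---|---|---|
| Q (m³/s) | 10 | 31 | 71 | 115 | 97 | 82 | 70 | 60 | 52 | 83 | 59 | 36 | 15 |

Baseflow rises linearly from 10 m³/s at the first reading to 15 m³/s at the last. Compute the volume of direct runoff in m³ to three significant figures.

V ≈ 6.68 × 10^6 m³

Direct-runoff ordinates (Q − Q_b): 0.00, 20.58, 60.17, 103.75, 85.33, 69.92, 57.50, 47.08, 38.67, 69.25, 44.83, 21.42, 0.00 m³/s.
ΣQ_DR = 618.5 m³/s.
With Δt = 3 h = 10800 s, V = ΣQ_DR · Δt = 618.5 × 10800 = 6.68 × 10^6 m³.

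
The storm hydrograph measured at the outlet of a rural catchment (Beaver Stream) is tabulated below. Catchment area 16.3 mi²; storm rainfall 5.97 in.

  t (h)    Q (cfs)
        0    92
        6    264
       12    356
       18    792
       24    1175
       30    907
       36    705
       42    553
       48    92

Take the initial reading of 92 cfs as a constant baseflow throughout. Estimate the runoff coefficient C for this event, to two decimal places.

C ≈ 0.39

ΣQ_DR = 4108 cfs; V = ΣQ_DR·Δt = 8.873 × 10^7 ft³.
Runoff depth d = V / A = 2.343 in.
C = d / P = 2.343 / 5.97 = 0.39.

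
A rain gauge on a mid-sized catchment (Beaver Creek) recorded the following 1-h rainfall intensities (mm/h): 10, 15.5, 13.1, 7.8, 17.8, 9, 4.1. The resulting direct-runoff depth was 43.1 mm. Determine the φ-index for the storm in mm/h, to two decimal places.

φ ≈ 5.02 mm/h

Only the 6 blocks with intensity above φ contribute runoff: 10, 15.5, 13.1, 7.8, 17.8, 9 mm/h.
Σ(I−φ)·Δt = d  ⇒  (10+15.5+13.1+7.8+17.8+9 − 6φ)·1 = 43.1
φ = (73.20 − 43.1/1) / 6 = 5.02 mm/h.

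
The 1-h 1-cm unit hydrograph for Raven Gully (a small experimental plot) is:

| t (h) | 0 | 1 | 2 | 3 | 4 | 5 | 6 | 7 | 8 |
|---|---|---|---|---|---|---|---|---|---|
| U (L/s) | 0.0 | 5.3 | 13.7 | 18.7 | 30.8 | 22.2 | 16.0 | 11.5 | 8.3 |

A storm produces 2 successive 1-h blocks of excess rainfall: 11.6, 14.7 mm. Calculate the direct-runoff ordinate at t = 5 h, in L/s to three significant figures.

By discrete convolution, Q_j = Σ (P_i / 10 mm) · U_{j−i}.
At t = 5 h (j=5): Q = (11.6/10)·22.2 + (14.7/10)·30.8 = 71.0 L/s.

Q ≈ 71.0 L/s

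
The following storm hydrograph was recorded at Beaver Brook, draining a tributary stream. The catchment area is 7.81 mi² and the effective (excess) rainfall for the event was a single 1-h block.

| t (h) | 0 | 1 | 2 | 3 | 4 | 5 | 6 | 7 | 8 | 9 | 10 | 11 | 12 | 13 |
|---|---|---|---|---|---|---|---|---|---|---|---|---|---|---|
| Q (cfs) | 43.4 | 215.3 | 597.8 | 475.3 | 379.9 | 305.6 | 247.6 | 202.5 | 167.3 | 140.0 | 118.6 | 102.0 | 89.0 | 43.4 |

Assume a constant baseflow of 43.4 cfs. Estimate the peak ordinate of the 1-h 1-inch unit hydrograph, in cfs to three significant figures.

U_p ≈ 1110 cfs

Direct runoff: 0.0, 171.9, 554.4, 431.9, 336.5, 262.2, 204.2, 159.1, 123.9, 96.6, 75.2, 58.6, 45.6, 0.0 cfs; ΣQ_DR = 2520 cfs, peak = 554.4 cfs.
Runoff depth d = ΣQ_DR·Δt / A = 2520 × 3600 / (7.81 mi²) = 0.5000 in.
The 1-inch UH is the DRH scaled by (1 in)/d, so U_p = 554.4 × 1/0.5000 = 1110 cfs.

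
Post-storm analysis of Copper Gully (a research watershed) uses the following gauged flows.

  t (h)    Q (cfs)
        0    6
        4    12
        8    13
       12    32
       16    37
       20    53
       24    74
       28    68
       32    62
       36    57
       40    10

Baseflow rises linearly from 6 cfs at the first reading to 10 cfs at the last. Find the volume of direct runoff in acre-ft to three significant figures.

V ≈ 111 acre-ft

Direct-runoff ordinates (Q − Q_b): 0.00, 5.60, 6.20, 24.80, 29.40, 45.00, 65.60, 59.20, 52.80, 47.40, 0.00 cfs.
ΣQ_DR = 336.0 cfs.
With Δt = 4 h = 14400 s, V = ΣQ_DR · Δt = 336.0 × 14400 = 4.84 × 10^6 ft³ = 111 acre-ft.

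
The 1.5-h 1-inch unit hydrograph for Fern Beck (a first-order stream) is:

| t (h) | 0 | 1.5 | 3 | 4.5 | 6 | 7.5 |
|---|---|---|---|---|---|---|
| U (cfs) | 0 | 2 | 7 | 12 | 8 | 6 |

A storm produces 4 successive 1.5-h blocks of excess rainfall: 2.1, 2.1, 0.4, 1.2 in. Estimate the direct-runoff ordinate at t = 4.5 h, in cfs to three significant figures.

By discrete convolution, Q_j = Σ (P_i / 1 in) · U_{j−i}.
At t = 4.5 h (j=3): Q = (2.1/1)·12 + (2.1/1)·7 + (0.4/1)·2 + (1.2/1)·0 = 40.7 cfs.

Q ≈ 40.7 cfs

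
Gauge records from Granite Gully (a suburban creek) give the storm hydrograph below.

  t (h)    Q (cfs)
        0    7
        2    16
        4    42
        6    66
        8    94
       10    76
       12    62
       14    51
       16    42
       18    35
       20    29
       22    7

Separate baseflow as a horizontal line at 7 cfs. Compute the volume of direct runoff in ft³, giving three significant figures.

Direct-runoff ordinates (Q − Q_b): 0.0, 9.0, 35.0, 59.0, 87.0, 69.0, 55.0, 44.0, 35.0, 28.0, 22.0, 0.0 cfs.
ΣQ_DR = 443.0 cfs.
With Δt = 2 h = 7200 s, V = ΣQ_DR · Δt = 443.0 × 7200 = 3.19 × 10^6 ft³.

V ≈ 3.19 × 10^6 ft³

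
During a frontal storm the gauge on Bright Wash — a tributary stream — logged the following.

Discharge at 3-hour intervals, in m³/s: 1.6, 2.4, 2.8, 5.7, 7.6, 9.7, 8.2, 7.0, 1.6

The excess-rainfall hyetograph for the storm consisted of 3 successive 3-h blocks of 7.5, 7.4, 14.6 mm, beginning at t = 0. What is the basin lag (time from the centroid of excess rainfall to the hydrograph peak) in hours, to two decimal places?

Centroid of excess rainfall: t_c = Σ P_i·t̄_i / ΣP_i = 5.2220 h (block centres at 1.5, 4.5, 7.5 h).
Hydrograph peak occurs at t = 15 h, so basin lag t_L = 15 − 5.2220 = 9.78 h.

t_L ≈ 9.78 h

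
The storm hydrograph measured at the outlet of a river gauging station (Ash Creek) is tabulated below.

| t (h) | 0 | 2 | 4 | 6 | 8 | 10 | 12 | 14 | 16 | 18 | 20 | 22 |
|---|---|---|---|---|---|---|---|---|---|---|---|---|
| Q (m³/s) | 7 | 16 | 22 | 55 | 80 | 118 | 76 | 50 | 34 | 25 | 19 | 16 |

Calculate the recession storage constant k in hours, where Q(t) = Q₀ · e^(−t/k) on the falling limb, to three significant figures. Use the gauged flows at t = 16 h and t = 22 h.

k ≈ 7.96 h

On the falling limb, Q drops from 34 to 16 m³/s between t = 16 h and t = 22 h (Δt = 6 h).
k = −Δt / ln(Q₂/Q₁) = −6 / ln(16/34) = 7.96 h.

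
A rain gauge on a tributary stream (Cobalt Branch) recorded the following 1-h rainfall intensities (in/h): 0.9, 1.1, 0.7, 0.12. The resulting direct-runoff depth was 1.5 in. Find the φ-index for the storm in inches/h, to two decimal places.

φ ≈ 0.40 in/h

Only the 3 blocks with intensity above φ contribute runoff: 0.9, 1.1, 0.7 in/h.
Σ(I−φ)·Δt = d  ⇒  (0.9+1.1+0.7 − 3φ)·1 = 1.5
φ = (2.700 − 1.5/1) / 3 = 0.40 in/h.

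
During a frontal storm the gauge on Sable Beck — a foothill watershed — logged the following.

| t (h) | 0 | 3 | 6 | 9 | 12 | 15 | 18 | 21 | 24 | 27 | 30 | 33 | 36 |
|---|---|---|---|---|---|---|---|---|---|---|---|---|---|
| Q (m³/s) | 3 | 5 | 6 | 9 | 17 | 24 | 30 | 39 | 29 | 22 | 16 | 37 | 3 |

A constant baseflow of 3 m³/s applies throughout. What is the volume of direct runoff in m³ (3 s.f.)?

Direct-runoff ordinates (Q − Q_b): 0.0, 2.0, 3.0, 6.0, 14.0, 21.0, 27.0, 36.0, 26.0, 19.0, 13.0, 34.0, 0.0 m³/s.
ΣQ_DR = 201.0 m³/s.
With Δt = 3 h = 10800 s, V = ΣQ_DR · Δt = 201.0 × 10800 = 2.17 × 10^6 m³.

V ≈ 2.17 × 10^6 m³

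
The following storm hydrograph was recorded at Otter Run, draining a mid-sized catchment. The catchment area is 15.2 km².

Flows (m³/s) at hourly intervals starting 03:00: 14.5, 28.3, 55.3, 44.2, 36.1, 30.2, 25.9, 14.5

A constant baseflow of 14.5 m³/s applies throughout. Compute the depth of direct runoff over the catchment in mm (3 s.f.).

Direct runoff: 0.0, 13.8, 40.8, 29.7, 21.6, 15.7, 11.4, 0.0 m³/s; ΣQ_DR = 133.0 m³/s.
V = ΣQ_DR · Δt = 133.0 × 3600 s = 4.788 × 10^5 m³.
Over A = 15.2 km², depth = V / A = 31.5 mm.

d ≈ 31.5 mm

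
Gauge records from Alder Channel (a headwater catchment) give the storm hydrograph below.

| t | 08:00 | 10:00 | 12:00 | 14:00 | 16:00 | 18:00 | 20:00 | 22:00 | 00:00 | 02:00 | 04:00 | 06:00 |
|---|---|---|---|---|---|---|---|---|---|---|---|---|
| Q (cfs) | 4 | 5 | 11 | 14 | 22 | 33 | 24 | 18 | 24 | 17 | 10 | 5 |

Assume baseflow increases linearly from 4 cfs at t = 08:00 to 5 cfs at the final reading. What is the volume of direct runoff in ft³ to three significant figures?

V ≈ 9.58 × 10^5 ft³

Direct-runoff ordinates (Q − Q_b): 0.00, 0.91, 6.82, 9.73, 17.64, 28.55, 19.45, 13.36, 19.27, 12.18, 5.09, 0.00 cfs.
ΣQ_DR = 133.0 cfs.
With Δt = 2 h = 7200 s, V = ΣQ_DR · Δt = 133.0 × 7200 = 9.58 × 10^5 ft³.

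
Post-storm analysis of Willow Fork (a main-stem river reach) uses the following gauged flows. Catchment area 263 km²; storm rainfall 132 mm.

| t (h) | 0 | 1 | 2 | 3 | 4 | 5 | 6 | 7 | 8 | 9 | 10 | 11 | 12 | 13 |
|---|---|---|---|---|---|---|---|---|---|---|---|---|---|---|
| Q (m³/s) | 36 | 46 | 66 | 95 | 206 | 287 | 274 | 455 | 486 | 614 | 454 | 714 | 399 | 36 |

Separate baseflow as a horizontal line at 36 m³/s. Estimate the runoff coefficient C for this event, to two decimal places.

ΣQ_DR = 3664 m³/s; V = ΣQ_DR·Δt = 1.319 × 10^7 m³.
Runoff depth d = V / A = 50.15 mm.
C = d / P = 50.15 / 132 = 0.38.

C ≈ 0.38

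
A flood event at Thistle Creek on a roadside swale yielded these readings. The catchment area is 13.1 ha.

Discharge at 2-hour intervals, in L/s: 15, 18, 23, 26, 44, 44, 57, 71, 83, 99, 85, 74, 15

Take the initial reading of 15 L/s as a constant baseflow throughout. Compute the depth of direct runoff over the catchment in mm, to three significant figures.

d ≈ 25.2 mm

Direct runoff: 0.0, 3.0, 8.0, 11.0, 29.0, 29.0, 42.0, 56.0, 68.0, 84.0, 70.0, 59.0, 0.0 L/s; ΣQ_DR = 459.0 L/s.
V = ΣQ_DR · Δt = 459.0 × 7200 s = 3.305 × 10^6 L.
Over A = 13.1 ha, depth = V / A = 25.2 mm.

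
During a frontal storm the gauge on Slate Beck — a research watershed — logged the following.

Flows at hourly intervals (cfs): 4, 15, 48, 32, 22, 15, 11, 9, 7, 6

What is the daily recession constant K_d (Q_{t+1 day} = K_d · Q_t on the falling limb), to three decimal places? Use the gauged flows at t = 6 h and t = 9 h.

Between t = 6 h and t = 9 h the flow falls from 11 to 6 cfs over 3×1 h = 3 h.
Per-interval ratio K = (6/11)^(1/3) = 0.8171; K_d = K^(24/1) = 0.008.

K_d ≈ 0.008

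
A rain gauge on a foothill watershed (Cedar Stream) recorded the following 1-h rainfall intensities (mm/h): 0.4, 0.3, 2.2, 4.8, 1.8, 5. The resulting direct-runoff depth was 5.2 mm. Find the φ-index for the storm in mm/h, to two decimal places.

Only the 2 blocks with intensity above φ contribute runoff: 4.8, 5 mm/h.
Σ(I−φ)·Δt = d  ⇒  (4.8+5 − 2φ)·1 = 5.2
φ = (9.800 − 5.2/1) / 2 = 2.30 mm/h.

φ ≈ 2.30 mm/h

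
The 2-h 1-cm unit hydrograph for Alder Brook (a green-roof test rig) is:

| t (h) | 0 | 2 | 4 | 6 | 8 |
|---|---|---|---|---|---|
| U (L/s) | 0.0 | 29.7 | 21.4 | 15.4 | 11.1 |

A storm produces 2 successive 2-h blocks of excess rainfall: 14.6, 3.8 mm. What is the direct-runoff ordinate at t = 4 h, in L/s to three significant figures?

Q ≈ 42.5 L/s

By discrete convolution, Q_j = Σ (P_i / 10 mm) · U_{j−i}.
At t = 4 h (j=2): Q = (14.6/10)·21.4 + (3.8/10)·29.7 = 42.5 L/s.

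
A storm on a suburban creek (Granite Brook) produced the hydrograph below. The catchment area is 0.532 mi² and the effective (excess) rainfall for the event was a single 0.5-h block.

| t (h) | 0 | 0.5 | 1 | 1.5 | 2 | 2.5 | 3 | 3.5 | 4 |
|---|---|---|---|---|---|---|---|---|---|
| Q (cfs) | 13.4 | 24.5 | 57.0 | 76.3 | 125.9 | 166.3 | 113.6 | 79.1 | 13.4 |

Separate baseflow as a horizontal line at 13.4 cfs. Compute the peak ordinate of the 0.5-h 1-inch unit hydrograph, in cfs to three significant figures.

U_p ≈ 191 cfs

Direct runoff: 0.0, 11.1, 43.6, 62.9, 112.5, 152.9, 100.2, 65.7, 0.0 cfs; ΣQ_DR = 548.9 cfs, peak = 152.9 cfs.
Runoff depth d = ΣQ_DR·Δt / A = 548.9 × 1800 / (0.532 mi²) = 0.7994 in.
The 1-inch UH is the DRH scaled by (1 in)/d, so U_p = 152.9 × 1/0.7994 = 191 cfs.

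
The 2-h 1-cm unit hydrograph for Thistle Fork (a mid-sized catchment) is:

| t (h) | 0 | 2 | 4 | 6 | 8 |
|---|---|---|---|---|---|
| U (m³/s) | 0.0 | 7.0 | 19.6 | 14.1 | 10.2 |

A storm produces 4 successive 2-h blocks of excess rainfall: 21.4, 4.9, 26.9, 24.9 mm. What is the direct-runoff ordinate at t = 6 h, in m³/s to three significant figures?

Q ≈ 58.6 m³/s

By discrete convolution, Q_j = Σ (P_i / 10 mm) · U_{j−i}.
At t = 6 h (j=3): Q = (21.4/10)·14.1 + (4.9/10)·19.6 + (26.9/10)·7.0 + (24.9/10)·0.0 = 58.6 m³/s.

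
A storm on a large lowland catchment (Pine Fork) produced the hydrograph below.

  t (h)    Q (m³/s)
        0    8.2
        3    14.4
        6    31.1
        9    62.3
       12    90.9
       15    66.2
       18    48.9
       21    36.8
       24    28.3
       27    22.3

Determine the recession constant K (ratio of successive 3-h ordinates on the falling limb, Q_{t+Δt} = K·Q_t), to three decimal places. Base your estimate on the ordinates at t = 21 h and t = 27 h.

K ≈ 0.778

Using the recession-limb readings at t = 21 h and t = 27 h: Q falls from 36.8 to 22.3 m³/s over 2 intervals.
K = (Q₂/Q₁)^(1/2) = (22.3/36.8)^(1/2) = 0.778.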